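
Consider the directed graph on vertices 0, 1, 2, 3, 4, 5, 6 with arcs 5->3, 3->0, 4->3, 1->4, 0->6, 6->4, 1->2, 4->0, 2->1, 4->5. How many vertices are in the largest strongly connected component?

{0, 3, 4, 5, 6} are all mutually reachable — one SCC of size 5.
{1, 2} are all mutually reachable — one SCC of size 2.
The largest has 5 vertices.

5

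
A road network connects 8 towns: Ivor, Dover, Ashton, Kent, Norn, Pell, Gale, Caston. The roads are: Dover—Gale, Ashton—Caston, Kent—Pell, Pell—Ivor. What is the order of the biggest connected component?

3

Norn is isolated — a component by itself.
Starting from Gale we can reach Gale, Dover. That is one component of size 2.
Starting from Ashton we can reach Ashton, Caston. That is one component of size 2.
Starting from Ivor we can reach Ivor, Kent, Pell. That is one component of size 3.
The largest has 3 vertices.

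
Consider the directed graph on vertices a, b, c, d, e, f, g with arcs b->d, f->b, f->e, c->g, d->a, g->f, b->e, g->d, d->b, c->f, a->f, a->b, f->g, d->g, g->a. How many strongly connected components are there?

{a, b, d, f, g} are all mutually reachable — one SCC of size 5.
{c} is an SCC by itself.
{e} is an SCC by itself.
That gives 3 strongly connected components.

3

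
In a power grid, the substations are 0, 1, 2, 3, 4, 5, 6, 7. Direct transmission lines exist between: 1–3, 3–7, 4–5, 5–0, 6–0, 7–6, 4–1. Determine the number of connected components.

2 is isolated — a component by itself.
Starting from 0 we can reach 0, 1, 3, 4, 5, 6, 7. That is one component of size 7.
Total: 2 components.

2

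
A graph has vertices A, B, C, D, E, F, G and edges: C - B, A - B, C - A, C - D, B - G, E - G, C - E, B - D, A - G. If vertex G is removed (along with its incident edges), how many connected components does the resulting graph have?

With G gone, the remaining components are: {F}; {A, B, C, D, E}.
That is 2 components.

2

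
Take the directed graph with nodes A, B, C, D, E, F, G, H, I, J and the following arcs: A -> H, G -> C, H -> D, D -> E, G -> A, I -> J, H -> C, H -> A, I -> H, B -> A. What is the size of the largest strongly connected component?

2

{A, H} are all mutually reachable — one SCC of size 2.
{G} is an SCC by itself.
{F} is an SCC by itself.
{B} is an SCC by itself.
{I} is an SCC by itself.
(and 4 more singleton SCCs)
The largest has 2 vertices.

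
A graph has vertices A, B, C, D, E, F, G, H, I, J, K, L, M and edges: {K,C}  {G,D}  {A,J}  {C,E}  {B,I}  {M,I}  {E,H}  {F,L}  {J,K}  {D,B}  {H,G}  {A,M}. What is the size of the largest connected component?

11

Starting from F we can reach F, L. That is one component of size 2.
Starting from A we can reach A, B, C, D, E, G, H, I, J, K, M. That is one component of size 11.
The largest has 11 vertices.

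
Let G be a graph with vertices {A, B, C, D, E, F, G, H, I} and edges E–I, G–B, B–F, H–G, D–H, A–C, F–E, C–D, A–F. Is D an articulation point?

No

Deleting D leaves 1 component (was 1) (its neighbors C, H remain connected to each other), so D is not a cut vertex.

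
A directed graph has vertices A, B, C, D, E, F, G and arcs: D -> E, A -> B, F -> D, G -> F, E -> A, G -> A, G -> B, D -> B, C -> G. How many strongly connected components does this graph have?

7

{A} is an SCC by itself.
{F} is an SCC by itself.
{B} is an SCC by itself.
{E} is an SCC by itself.
{C} is an SCC by itself.
(and 2 more singleton SCCs)
That gives 7 strongly connected components.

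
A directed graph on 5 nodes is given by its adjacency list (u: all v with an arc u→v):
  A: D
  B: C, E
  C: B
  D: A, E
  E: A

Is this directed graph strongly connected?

There is no directed path from E to C, so the graph is not strongly connected.

No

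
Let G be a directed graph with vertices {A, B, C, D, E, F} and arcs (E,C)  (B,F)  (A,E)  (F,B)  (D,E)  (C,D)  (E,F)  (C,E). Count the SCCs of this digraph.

{C, D, E} are all mutually reachable — one SCC of size 3.
{B, F} are all mutually reachable — one SCC of size 2.
{A} is an SCC by itself.
That gives 3 strongly connected components.

3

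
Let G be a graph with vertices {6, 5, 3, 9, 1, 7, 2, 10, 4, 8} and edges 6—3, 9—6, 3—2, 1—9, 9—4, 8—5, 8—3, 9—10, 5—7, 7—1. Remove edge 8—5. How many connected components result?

1

8 and 5 are still connected via 8-3-6-9-1-7-5, so the component count stays at 1.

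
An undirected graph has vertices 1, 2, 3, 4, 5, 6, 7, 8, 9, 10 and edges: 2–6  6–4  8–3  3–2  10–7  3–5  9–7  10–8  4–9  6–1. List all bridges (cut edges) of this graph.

1-6, 3-5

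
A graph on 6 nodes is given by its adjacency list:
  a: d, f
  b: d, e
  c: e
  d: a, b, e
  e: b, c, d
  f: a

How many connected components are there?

Starting from a we can reach a, b, c, d, e, f. That is one component of size 6.
Total: 1 component.

1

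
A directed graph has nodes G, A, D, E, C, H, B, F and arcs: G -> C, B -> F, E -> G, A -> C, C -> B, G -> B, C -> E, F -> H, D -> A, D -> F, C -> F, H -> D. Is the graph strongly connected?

From H we can reach every vertex (A, B, C, D, E, F, G, H), and every vertex can reach H (A, B, C, D, E, F, G, H). So the whole graph is one strongly connected component.

Yes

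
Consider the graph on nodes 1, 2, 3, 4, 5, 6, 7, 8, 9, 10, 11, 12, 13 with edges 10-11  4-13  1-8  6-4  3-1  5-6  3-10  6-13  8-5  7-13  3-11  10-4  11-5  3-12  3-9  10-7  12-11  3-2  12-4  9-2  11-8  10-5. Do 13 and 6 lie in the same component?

Yes

From 13 we can reach 1, 2, 3, 4, 5, 6, 7, 8, 9, 10, 11, 12, 13, which includes 6.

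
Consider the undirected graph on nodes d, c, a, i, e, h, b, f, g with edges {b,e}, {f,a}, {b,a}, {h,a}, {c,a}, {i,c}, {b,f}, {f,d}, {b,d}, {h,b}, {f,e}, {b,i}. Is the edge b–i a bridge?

No

After removing b–i, the path b-a-c-i still connects them, so the edge is not a bridge.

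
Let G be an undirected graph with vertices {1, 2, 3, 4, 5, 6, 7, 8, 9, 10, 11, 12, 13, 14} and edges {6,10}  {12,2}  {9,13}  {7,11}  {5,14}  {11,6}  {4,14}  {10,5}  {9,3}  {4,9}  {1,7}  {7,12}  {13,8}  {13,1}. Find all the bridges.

12-2, 12-7, 13-8, 3-9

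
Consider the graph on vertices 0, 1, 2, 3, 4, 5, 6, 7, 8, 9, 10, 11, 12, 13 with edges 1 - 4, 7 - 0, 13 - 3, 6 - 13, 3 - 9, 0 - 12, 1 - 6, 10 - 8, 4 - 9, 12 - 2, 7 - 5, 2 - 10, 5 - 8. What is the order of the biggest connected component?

11 is isolated — a component by itself.
Starting from 1 we can reach 1, 3, 4, 6, 9, 13. That is one component of size 6.
Starting from 0 we can reach 0, 2, 5, 7, 8, 10, 12. That is one component of size 7.
The largest has 7 vertices.

7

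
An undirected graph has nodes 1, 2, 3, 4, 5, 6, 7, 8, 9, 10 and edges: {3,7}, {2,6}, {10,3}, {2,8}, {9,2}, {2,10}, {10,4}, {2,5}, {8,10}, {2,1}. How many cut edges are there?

7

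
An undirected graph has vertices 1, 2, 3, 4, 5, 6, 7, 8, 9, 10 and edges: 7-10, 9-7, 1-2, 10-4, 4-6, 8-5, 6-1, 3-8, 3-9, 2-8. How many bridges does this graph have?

1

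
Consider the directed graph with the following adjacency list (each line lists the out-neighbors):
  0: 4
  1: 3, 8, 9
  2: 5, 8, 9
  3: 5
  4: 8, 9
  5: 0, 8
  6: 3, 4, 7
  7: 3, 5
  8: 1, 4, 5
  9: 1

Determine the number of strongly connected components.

4

{0, 1, 3, 4, 5, 8, 9} are all mutually reachable — one SCC of size 7.
{7} is an SCC by itself.
{6} is an SCC by itself.
{2} is an SCC by itself.
That gives 4 strongly connected components.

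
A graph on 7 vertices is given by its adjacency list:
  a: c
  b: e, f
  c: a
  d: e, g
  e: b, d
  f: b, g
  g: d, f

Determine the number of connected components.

Starting from a we can reach a, c. That is one component of size 2.
Starting from b we can reach b, d, e, f, g. That is one component of size 5.
Total: 2 components.

2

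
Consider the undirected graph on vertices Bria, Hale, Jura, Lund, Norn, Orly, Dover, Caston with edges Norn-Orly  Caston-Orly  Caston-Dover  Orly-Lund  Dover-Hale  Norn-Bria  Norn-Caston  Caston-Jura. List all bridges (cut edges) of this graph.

Bria-Norn, Caston-Dover, Caston-Jura, Dover-Hale, Lund-Orly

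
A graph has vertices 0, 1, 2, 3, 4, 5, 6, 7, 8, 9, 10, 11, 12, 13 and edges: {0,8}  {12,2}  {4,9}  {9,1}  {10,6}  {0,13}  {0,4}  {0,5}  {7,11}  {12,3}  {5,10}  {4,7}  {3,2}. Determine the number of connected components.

2

Starting from 2 we can reach 2, 3, 12. That is one component of size 3.
Starting from 0 we can reach 0, 1, 4, 5, 6, 7, 8, 9, 10, 11, 13. That is one component of size 11.
Total: 2 components.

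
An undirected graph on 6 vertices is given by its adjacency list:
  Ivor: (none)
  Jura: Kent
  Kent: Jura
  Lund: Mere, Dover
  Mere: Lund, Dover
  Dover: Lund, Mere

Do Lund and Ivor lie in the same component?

No

The component containing Lund is {Lund, Mere, Dover}, and Ivor is not in it.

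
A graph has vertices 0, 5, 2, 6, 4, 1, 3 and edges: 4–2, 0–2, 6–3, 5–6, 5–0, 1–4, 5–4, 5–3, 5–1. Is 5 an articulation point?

Yes

Deleting 5 raises the number of components from 1 to 2, so 5 is a cut vertex.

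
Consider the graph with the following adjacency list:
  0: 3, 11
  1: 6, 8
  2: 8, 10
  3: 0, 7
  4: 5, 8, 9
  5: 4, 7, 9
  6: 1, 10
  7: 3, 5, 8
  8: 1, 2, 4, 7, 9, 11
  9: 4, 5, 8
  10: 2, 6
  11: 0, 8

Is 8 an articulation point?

Yes

Deleting 8 raises the number of components from 1 to 2, so 8 is a cut vertex.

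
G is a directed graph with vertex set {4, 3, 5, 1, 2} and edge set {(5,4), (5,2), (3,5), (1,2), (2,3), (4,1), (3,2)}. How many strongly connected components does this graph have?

{1, 2, 3, 4, 5} are all mutually reachable — one SCC of size 5.
That gives 1 strongly connected component.

1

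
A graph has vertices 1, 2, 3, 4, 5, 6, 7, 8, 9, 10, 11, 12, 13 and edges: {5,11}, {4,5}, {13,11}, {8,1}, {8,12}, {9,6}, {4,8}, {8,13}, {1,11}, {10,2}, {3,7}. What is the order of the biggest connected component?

7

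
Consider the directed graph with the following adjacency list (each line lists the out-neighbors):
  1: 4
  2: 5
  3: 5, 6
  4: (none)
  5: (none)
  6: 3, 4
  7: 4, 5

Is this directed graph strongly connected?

There is no directed path from 5 to 6, so the graph is not strongly connected.

No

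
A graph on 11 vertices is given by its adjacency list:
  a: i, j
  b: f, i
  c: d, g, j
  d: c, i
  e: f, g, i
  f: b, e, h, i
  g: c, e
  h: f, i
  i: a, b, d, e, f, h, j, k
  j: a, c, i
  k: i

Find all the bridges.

The edges on the cycle i-a-j-i are not bridges since each lies on that cycle.
But removing i-k disconnects i from k — this is a bridge.

i-k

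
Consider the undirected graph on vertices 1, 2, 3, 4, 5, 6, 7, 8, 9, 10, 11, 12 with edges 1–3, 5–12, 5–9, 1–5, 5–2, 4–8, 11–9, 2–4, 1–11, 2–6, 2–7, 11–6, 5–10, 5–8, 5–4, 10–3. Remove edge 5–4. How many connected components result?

1

5 and 4 are still connected via 5-2-4, so the component count stays at 1.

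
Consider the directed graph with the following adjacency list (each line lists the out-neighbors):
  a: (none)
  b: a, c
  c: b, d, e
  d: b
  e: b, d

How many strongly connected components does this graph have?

2

{b, c, d, e} are all mutually reachable — one SCC of size 4.
{a} is an SCC by itself.
That gives 2 strongly connected components.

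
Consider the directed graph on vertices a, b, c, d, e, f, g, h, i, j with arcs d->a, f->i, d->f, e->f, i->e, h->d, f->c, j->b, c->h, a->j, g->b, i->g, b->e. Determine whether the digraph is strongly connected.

Yes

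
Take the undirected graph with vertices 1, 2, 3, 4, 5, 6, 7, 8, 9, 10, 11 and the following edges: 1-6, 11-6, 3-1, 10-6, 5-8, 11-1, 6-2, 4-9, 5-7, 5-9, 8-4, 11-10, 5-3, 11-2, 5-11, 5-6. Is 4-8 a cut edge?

After removing 4-8, the path 4-9-5-8 still connects them, so the edge is not a bridge.

No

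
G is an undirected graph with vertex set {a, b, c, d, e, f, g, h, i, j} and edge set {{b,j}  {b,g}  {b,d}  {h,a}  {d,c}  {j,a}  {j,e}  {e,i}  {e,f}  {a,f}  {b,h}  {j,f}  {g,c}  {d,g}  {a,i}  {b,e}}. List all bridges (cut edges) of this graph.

The edges on the cycle b-d-c-g-b are not bridges since each lies on that cycle.
Every edge lies on some cycle, so there are no bridges.

none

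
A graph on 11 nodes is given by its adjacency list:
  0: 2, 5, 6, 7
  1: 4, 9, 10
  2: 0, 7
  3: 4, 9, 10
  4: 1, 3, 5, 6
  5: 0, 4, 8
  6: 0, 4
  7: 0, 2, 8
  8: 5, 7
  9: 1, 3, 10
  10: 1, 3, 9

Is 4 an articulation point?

Deleting 4 raises the number of components from 1 to 2, so 4 is a cut vertex.

Yes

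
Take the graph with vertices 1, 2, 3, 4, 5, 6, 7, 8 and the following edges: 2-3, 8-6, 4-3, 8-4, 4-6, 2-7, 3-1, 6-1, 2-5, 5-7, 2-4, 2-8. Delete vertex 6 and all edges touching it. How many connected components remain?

With 6 gone, the remaining components are: {1, 2, 3, 4, 5, 7, 8}.
That is 1 component.

1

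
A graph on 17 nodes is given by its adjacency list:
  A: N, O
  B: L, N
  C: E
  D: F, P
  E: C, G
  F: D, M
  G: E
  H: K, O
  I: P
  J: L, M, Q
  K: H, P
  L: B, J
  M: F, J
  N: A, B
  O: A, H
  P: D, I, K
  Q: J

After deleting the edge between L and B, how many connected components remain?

L and B are still connected via L-J-M-F-D-P-K-H-O-A-N-B, so the component count stays at 2.

2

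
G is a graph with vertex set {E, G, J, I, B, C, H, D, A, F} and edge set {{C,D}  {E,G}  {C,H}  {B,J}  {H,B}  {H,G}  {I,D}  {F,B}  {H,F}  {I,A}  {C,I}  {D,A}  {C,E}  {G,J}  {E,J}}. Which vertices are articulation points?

Removing C increases the component count from 1 to 2, so C is a cut vertex.
By contrast removing G leaves 1 component; it is not a cut vertex. No other vertex is a cut vertex either.

C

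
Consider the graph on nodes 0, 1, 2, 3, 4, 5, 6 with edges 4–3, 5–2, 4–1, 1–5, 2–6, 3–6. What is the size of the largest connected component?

6

0 is isolated — a component by itself.
Starting from 1 we can reach 1, 2, 3, 4, 5, 6. That is one component of size 6.
The largest has 6 vertices.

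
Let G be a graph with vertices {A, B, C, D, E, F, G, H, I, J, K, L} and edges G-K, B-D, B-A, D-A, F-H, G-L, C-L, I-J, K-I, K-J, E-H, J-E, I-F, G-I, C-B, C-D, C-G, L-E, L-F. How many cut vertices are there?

1

Removing C increases the component count from 1 to 2, so C is a cut vertex.
By contrast removing I leaves 1 component; it is not a cut vertex. No other vertex is a cut vertex either.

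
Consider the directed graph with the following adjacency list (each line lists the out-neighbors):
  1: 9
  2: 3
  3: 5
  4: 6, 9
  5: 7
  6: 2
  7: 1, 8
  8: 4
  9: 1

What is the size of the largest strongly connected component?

{2, 3, 4, 5, 6, 7, 8} are all mutually reachable — one SCC of size 7.
{1, 9} are all mutually reachable — one SCC of size 2.
The largest has 7 vertices.

7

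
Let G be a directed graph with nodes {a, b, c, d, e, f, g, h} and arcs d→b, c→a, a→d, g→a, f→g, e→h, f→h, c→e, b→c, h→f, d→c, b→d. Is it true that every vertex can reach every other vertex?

Yes

From b we can reach every vertex (a, b, c, d, e, f, g, h), and every vertex can reach b (a, b, c, d, e, f, g, h). So the whole graph is one strongly connected component.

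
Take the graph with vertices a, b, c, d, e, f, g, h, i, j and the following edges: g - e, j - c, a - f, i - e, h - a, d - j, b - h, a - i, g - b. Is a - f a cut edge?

Yes

Removing a - f leaves no path between a and f: the component count goes from 2 to 3. So it is a bridge.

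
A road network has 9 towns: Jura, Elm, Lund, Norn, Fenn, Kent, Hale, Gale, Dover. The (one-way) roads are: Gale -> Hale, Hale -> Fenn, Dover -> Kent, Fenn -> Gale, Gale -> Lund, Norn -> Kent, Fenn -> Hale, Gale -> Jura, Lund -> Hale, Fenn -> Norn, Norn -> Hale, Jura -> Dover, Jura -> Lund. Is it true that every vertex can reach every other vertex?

There is no directed path from Gale to Elm, so the graph is not strongly connected.

No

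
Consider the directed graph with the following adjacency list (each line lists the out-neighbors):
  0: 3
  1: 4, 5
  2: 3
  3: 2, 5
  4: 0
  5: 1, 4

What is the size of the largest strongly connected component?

6

{0, 1, 2, 3, 4, 5} are all mutually reachable — one SCC of size 6.
The largest has 6 vertices.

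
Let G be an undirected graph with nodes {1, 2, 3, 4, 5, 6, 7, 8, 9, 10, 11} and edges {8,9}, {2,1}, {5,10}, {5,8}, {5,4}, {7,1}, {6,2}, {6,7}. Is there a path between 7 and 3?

No

The component containing 7 is {1, 2, 6, 7}, and 3 is not in it.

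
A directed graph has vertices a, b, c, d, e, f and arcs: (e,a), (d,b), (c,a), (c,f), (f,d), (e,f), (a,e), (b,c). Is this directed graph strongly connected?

Yes

From e we can reach every vertex (a, b, c, d, e, f), and every vertex can reach e (a, b, c, d, e, f). So the whole graph is one strongly connected component.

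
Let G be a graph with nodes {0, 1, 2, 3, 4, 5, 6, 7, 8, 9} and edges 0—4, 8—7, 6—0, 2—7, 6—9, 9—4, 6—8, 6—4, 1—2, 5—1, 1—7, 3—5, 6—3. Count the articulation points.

1

Removing 6 increases the component count from 1 to 2, so 6 is a cut vertex.
By contrast removing 8 leaves 1 component; it is not a cut vertex. No other vertex is a cut vertex either.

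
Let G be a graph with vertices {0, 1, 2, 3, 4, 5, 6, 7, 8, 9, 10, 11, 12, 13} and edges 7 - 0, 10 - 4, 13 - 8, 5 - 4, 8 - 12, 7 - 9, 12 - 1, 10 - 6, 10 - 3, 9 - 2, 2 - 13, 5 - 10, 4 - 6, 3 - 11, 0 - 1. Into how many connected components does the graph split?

2

Starting from 3 we can reach 3, 4, 5, 6, 10, 11. That is one component of size 6.
Starting from 0 we can reach 0, 1, 2, 7, 8, 9, 12, 13. That is one component of size 8.
Total: 2 components.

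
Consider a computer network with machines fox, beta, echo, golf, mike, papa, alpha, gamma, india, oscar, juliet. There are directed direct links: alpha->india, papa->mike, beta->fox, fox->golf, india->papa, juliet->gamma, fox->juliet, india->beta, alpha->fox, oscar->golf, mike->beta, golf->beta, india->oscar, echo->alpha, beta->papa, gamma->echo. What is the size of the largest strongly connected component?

11

{fox, beta, echo, golf, mike, papa, alpha, gamma, india, oscar, juliet} are all mutually reachable — one SCC of size 11.
The largest has 11 vertices.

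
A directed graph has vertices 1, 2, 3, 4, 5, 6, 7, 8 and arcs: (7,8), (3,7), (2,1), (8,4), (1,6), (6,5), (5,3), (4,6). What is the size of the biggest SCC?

6

{3, 4, 5, 6, 7, 8} are all mutually reachable — one SCC of size 6.
{1} is an SCC by itself.
{2} is an SCC by itself.
The largest has 6 vertices.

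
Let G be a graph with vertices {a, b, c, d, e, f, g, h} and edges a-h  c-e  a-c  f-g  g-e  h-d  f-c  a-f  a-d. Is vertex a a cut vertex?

Deleting a raises the number of components from 2 to 3, so a is a cut vertex.

Yes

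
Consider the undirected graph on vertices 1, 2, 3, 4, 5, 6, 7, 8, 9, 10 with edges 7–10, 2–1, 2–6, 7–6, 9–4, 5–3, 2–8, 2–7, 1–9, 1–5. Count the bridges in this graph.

7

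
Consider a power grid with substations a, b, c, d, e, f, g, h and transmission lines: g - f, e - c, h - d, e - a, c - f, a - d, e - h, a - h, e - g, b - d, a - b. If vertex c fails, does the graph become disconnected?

Deleting c leaves 1 component (was 1) (its neighbors e, f remain connected to each other), so c is not a cut vertex.

No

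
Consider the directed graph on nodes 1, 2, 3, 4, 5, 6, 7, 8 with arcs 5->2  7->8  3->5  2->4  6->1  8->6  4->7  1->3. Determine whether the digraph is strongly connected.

From 7 we can reach every vertex (1, 2, 3, 4, 5, 6, 7, 8), and every vertex can reach 7 (1, 2, 3, 4, 5, 6, 7, 8). So the whole graph is one strongly connected component.

Yes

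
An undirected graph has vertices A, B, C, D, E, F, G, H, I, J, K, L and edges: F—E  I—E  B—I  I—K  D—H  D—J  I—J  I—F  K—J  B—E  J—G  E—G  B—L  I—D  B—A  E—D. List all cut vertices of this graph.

Removing B increases the component count from 2 to 4, so B is a cut vertex.
Removing D increases the component count from 2 to 3, so D is a cut vertex.
By contrast removing A leaves 2 components; it is not a cut vertex. No other vertex is a cut vertex either.

B, D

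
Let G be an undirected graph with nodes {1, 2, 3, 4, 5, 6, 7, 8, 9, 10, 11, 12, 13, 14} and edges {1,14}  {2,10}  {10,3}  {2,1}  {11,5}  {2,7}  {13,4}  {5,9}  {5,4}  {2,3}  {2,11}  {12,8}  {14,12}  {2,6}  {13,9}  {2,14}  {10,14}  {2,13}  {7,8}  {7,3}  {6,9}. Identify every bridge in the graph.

none

The edges on the cycle 2-11-5-4-13-2 are not bridges since each lies on that cycle.
Every edge lies on some cycle, so there are no bridges.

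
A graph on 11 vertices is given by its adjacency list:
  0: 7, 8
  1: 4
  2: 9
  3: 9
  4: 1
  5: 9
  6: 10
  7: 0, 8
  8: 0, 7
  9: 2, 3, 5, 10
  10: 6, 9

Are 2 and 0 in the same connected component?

The component containing 2 is {2, 3, 5, 6, 9, 10}, and 0 is not in it.

No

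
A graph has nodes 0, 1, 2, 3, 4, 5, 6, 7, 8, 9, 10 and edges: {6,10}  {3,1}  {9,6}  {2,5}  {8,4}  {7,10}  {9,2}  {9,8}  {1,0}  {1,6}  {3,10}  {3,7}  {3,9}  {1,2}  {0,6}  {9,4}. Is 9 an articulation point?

Yes

Deleting 9 raises the number of components from 1 to 2, so 9 is a cut vertex.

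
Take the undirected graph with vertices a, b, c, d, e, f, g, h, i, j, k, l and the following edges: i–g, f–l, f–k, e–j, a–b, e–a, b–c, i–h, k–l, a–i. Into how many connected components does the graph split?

3

d is isolated — a component by itself.
Starting from f we can reach f, k, l. That is one component of size 3.
Starting from a we can reach a, b, c, e, g, h, i, j. That is one component of size 8.
Total: 3 components.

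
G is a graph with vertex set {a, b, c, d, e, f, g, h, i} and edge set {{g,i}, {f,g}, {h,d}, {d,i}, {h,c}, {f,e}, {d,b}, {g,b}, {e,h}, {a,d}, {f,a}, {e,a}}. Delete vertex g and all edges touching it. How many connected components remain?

With g gone, the remaining components are: {a, b, c, d, e, f, h, i}.
That is 1 component.

1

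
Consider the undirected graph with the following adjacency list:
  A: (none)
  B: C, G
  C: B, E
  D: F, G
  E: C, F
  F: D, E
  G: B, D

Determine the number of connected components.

A is isolated — a component by itself.
Starting from B we can reach B, C, D, E, F, G. That is one component of size 6.
Total: 2 components.

2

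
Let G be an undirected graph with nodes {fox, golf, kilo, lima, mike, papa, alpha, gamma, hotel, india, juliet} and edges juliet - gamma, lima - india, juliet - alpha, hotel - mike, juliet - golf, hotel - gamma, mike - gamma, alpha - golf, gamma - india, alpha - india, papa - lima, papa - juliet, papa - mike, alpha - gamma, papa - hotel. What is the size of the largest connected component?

9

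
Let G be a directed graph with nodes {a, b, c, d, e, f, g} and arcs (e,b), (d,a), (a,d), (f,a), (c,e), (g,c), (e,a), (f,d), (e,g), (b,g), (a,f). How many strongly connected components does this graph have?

2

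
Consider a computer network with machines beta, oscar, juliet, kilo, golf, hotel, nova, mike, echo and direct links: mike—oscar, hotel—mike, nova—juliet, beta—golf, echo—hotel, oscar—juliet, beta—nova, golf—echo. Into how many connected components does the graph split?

kilo is isolated — a component by itself.
Starting from beta we can reach beta, echo, golf, mike, nova, hotel, oscar, juliet. That is one component of size 8.
Total: 2 components.

2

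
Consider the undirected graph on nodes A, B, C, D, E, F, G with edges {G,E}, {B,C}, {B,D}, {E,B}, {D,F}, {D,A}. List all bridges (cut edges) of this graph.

removing D - B disconnects D from B; removing C - B disconnects C from B; removing B - E disconnects B from E; removing G - E disconnects G from E — these are bridges.
In total 6 edges are bridges.

A-D, B-C, B-D, B-E, D-F, E-G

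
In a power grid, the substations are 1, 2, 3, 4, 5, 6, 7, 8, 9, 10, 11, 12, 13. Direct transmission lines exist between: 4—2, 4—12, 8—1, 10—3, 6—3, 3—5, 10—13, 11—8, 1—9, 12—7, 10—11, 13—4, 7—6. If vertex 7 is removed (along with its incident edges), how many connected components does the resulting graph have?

With 7 gone, the remaining components are: {1, 2, 3, 4, 5, 6, 8, 9, 10, 11, 12, 13}.
That is 1 component.

1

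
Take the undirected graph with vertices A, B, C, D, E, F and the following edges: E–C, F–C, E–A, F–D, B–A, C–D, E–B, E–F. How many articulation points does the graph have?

1

Removing E increases the component count from 1 to 2, so E is a cut vertex.
By contrast removing C leaves 1 component; it is not a cut vertex. No other vertex is a cut vertex either.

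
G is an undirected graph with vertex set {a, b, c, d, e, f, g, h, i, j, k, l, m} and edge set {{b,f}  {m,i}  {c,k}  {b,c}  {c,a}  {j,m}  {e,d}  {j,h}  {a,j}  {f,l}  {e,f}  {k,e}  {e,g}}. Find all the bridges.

The edges on the cycle b-c-k-e-f-b are not bridges since each lies on that cycle.
But removing f-l disconnects f from l; removing d-e disconnects d from e; removing e-g disconnects e from g; removing j-m disconnects j from m — these are bridges.
In total 8 edges are bridges.

a-c, a-j, d-e, e-g, f-l, h-j, i-m, j-m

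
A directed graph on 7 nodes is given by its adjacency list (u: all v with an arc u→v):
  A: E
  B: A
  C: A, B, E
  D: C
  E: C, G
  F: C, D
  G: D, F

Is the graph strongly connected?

Yes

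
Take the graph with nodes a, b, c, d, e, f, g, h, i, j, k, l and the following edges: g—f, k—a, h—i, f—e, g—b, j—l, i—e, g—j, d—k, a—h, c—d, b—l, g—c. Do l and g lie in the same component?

From l we can reach a, b, c, d, e, f, g, h, i, j, k, l, which includes g.

Yes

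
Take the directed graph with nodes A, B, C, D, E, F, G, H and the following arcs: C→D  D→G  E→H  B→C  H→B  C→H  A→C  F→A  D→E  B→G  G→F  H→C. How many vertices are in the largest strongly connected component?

8

{A, B, C, D, E, F, G, H} are all mutually reachable — one SCC of size 8.
The largest has 8 vertices.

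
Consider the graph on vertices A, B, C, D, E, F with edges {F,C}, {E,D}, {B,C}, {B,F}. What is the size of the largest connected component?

3

A is isolated — a component by itself.
Starting from D we can reach D, E. That is one component of size 2.
Starting from B we can reach B, C, F. That is one component of size 3.
The largest has 3 vertices.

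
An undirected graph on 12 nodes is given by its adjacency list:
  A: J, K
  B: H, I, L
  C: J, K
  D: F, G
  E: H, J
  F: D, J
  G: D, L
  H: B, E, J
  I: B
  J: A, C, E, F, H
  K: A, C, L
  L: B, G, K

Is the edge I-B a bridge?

Removing I-B leaves no path between I and B: the component count goes from 1 to 2. So it is a bridge.

Yes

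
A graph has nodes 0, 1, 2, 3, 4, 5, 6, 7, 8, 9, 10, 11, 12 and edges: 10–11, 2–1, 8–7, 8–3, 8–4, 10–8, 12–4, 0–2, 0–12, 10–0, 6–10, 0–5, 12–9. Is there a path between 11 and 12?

Yes

From 11 we can reach 0, 1, 2, 3, 4, 5, 6, 7, 8, 9, 10, 11, 12, which includes 12.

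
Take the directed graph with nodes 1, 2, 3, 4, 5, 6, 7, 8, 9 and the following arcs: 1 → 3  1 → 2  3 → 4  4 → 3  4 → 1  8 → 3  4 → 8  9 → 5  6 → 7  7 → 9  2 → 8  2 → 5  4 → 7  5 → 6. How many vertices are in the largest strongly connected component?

5

{1, 2, 3, 4, 8} are all mutually reachable — one SCC of size 5.
{5, 6, 7, 9} are all mutually reachable — one SCC of size 4.
The largest has 5 vertices.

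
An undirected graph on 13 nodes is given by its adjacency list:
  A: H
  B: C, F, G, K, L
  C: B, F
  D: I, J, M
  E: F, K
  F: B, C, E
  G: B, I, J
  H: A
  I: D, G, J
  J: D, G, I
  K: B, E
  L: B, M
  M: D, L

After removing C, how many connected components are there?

With C gone, the remaining components are: {A, H}; {B, D, E, F, G, I, J, K, L, M}.
That is 2 components.

2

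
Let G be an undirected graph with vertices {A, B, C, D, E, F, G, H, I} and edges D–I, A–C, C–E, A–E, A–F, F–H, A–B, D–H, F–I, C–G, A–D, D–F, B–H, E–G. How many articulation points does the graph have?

Removing A increases the component count from 1 to 2, so A is a cut vertex.
By contrast removing B leaves 1 component; it is not a cut vertex. No other vertex is a cut vertex either.

1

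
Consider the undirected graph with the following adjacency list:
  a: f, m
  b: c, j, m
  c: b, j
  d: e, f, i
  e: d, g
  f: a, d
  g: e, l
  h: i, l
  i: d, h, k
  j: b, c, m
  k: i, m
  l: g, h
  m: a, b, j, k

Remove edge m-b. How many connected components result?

m and b are still connected via m-j-b, so the component count stays at 1.

1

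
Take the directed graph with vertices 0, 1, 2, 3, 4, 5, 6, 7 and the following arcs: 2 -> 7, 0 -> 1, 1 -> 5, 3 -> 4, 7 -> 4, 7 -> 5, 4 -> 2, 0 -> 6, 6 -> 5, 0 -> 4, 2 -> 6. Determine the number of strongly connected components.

{2, 4, 7} are all mutually reachable — one SCC of size 3.
{6} is an SCC by itself.
{1} is an SCC by itself.
{5} is an SCC by itself.
{3} is an SCC by itself.
(and 1 more singleton SCC)
That gives 6 strongly connected components.

6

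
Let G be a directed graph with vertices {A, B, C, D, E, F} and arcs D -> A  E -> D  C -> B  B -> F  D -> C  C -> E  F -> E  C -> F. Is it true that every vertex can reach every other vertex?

No

There is no directed path from A to F, so the graph is not strongly connected.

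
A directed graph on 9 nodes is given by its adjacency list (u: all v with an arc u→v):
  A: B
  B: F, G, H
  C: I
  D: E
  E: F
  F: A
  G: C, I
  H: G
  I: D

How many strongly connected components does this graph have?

{A, B, C, D, E, F, G, H, I} are all mutually reachable — one SCC of size 9.
That gives 1 strongly connected component.

1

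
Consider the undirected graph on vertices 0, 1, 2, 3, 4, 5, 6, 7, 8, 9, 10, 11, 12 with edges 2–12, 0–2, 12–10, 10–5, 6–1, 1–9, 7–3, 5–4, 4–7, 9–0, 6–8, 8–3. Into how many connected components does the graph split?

2

11 is isolated — a component by itself.
Starting from 0 we can reach 0, 1, 2, 3, 4, 5, 6, 7, 8, 9, 10, 12. That is one component of size 12.
Total: 2 components.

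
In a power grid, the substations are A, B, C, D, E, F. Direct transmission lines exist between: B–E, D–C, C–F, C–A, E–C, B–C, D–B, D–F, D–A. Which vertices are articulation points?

none

Removing E, for instance, still leaves 1 component. No single vertex removal increases the component count — the graph has no articulation points.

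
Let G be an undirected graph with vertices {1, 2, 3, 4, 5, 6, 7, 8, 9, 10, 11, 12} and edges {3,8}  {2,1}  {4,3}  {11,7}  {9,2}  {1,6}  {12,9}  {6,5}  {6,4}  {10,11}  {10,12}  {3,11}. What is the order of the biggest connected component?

12

Starting from 1 we can reach 1, 2, 3, 4, 5, 6, 7, 8, 9, 10, 11, 12. That is one component of size 12.
The largest has 12 vertices.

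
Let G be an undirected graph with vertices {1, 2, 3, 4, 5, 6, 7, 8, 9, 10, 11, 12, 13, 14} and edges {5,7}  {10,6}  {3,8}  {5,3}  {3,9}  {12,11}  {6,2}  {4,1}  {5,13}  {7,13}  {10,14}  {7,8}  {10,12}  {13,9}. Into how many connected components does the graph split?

Starting from 1 we can reach 1, 4. That is one component of size 2.
Starting from 3 we can reach 3, 5, 7, 8, 9, 13. That is one component of size 6.
Starting from 2 we can reach 2, 6, 10, 11, 12, 14. That is one component of size 6.
Total: 3 components.

3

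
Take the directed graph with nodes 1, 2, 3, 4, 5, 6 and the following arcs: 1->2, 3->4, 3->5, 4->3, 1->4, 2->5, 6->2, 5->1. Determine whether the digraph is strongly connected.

No

There is no directed path from 3 to 6, so the graph is not strongly connected.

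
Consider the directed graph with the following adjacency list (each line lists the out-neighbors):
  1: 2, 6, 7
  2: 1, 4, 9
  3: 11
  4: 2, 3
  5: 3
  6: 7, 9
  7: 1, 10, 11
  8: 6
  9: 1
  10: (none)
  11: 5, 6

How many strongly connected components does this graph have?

{1, 2, 3, 4, 5, 6, 7, 9, 11} are all mutually reachable — one SCC of size 9.
{10} is an SCC by itself.
{8} is an SCC by itself.
That gives 3 strongly connected components.

3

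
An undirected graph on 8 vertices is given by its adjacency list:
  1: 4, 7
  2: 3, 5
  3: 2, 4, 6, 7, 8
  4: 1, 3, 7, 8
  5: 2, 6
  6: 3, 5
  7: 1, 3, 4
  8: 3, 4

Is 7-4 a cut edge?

No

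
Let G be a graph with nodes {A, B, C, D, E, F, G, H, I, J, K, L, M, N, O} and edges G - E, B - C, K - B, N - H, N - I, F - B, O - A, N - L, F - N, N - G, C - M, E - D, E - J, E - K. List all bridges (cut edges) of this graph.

A-O, B-C, C-M, D-E, E-J, H-N, I-N, L-N

The edges on the cycle F-N-G-E-K-B-F are not bridges since each lies on that cycle.
But removing N - I disconnects N from I; removing N - H disconnects N from H; removing O - A disconnects O from A; removing E - J disconnects E from J — these are bridges.
In total 8 edges are bridges.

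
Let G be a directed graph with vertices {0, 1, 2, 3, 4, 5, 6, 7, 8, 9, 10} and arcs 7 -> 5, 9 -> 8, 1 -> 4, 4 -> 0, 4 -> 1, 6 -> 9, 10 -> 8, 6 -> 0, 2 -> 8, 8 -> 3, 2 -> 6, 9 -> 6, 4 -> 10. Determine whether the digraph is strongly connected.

There is no directed path from 6 to 2, so the graph is not strongly connected.

No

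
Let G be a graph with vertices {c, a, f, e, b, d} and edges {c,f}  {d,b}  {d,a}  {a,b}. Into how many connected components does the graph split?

e is isolated — a component by itself.
Starting from c we can reach c, f. That is one component of size 2.
Starting from a we can reach a, b, d. That is one component of size 3.
Total: 3 components.

3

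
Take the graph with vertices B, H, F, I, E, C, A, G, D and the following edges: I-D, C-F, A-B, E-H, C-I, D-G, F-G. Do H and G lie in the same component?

No

The component containing H is {E, H}, and G is not in it.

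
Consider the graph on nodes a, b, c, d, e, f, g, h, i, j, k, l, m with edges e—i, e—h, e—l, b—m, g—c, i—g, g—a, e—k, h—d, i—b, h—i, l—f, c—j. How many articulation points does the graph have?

7

Removing b increases the component count from 1 to 2, so b is a cut vertex.
Removing c increases the component count from 1 to 2, so c is a cut vertex.
Removing e increases the component count from 1 to 3, so e is a cut vertex.
Likewise g, h, i, l are cut vertices.
By contrast removing d leaves 1 component; it is not a cut vertex. No other vertex is a cut vertex either.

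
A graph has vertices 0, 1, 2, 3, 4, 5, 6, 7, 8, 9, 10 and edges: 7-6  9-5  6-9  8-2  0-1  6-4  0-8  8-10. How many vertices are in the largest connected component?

3 is isolated — a component by itself.
Starting from 4 we can reach 4, 5, 6, 7, 9. That is one component of size 5.
Starting from 0 we can reach 0, 1, 2, 8, 10. That is one component of size 5.
The largest has 5 vertices.

5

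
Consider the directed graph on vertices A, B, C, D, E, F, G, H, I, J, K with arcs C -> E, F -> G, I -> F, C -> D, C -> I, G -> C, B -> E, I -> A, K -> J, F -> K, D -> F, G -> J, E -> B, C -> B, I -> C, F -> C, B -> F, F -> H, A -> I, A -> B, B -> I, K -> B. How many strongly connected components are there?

3

{A, B, C, D, E, F, G, I, K} are all mutually reachable — one SCC of size 9.
{H} is an SCC by itself.
{J} is an SCC by itself.
That gives 3 strongly connected components.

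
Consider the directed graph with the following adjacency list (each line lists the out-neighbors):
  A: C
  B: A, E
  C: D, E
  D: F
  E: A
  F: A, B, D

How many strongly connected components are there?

1

{A, B, C, D, E, F} are all mutually reachable — one SCC of size 6.
That gives 1 strongly connected component.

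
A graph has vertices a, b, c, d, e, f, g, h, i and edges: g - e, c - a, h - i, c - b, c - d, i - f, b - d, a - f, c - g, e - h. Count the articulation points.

1

Removing c increases the component count from 1 to 2, so c is a cut vertex.
By contrast removing b leaves 1 component; it is not a cut vertex. No other vertex is a cut vertex either.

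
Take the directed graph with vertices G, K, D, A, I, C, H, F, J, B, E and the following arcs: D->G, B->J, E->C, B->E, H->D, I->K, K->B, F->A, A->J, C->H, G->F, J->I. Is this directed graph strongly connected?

Yes

From A we can reach every vertex (A, B, C, D, E, F, G, H, I, J, K), and every vertex can reach A (A, B, C, D, E, F, G, H, I, J, K). So the whole graph is one strongly connected component.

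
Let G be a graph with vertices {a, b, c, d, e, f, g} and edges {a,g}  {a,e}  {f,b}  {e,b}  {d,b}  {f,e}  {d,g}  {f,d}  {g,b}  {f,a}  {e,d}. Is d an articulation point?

Deleting d leaves 2 components (was 2), so d is not a cut vertex.

No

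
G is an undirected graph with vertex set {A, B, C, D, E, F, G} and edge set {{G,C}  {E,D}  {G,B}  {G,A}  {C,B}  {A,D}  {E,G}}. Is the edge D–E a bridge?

After removing D–E, the path D-A-G-E still connects them, so the edge is not a bridge.

No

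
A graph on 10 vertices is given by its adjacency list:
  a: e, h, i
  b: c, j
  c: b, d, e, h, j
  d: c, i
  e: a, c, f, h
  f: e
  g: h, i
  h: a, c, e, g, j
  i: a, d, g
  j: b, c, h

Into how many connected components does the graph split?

1

Starting from a we can reach a, b, c, d, e, f, g, h, i, j. That is one component of size 10.
Total: 1 component.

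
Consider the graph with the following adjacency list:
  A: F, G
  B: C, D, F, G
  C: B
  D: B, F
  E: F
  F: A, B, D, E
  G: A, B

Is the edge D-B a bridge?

After removing D-B, the path D-F-B still connects them, so the edge is not a bridge.

No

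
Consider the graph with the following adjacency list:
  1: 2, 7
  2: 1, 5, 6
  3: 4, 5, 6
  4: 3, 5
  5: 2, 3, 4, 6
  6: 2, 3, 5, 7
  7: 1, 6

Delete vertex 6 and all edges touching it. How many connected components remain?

1

With 6 gone, the remaining components are: {1, 2, 3, 4, 5, 7}.
That is 1 component.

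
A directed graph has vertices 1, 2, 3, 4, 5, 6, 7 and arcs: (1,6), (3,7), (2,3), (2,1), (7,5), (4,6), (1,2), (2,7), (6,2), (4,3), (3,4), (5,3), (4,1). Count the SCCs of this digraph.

1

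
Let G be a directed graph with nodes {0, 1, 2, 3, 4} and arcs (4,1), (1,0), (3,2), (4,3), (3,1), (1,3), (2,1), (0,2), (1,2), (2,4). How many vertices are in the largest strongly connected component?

{0, 1, 2, 3, 4} are all mutually reachable — one SCC of size 5.
The largest has 5 vertices.

5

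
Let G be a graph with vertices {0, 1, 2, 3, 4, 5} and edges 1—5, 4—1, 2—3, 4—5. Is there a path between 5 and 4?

From 5 we can reach 1, 4, 5, which includes 4.

Yes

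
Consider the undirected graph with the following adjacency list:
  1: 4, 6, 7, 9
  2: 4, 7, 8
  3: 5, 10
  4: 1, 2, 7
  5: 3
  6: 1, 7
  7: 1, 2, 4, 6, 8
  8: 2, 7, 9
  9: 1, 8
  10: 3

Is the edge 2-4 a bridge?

After removing 2-4, the path 2-7-4 still connects them, so the edge is not a bridge.

No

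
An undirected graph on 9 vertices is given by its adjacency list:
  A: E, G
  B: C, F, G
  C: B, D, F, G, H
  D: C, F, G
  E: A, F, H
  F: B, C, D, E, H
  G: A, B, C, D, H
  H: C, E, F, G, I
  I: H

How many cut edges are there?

1

The edges on the cycle F-E-A-G-H-F are not bridges since each lies on that cycle.
But removing H-I disconnects H from I — this is a bridge.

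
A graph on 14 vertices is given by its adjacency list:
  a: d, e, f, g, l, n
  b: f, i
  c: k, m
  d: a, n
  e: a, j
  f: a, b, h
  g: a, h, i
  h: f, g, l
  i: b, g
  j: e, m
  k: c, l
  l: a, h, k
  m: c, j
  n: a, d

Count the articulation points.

1

Removing a increases the component count from 1 to 2, so a is a cut vertex.
By contrast removing l leaves 1 component; it is not a cut vertex. No other vertex is a cut vertex either.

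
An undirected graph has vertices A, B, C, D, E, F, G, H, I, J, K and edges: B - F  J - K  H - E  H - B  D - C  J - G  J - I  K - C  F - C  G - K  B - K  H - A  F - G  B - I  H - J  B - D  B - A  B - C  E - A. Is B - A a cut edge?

No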